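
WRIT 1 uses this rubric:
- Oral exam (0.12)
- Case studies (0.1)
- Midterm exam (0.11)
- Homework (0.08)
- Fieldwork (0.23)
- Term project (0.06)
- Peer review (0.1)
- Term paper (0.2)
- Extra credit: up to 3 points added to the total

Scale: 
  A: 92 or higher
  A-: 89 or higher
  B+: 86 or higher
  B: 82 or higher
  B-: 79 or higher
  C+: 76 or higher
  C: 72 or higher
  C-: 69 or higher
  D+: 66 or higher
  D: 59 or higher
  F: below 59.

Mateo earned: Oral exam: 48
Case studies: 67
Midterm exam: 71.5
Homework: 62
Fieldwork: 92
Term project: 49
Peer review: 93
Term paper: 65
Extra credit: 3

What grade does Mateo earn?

Weighted total:
  Oral exam 48 × 0.12 = 5.76
  Case studies 67 × 0.1 = 6.7
  Midterm exam 71.5 × 0.11 = 7.865
  Homework 62 × 0.08 = 4.96
  Fieldwork 92 × 0.23 = 21.16
  Term project 49 × 0.06 = 2.94
  Peer review 93 × 0.1 = 9.3
  Term paper 65 × 0.2 = 13
Sum = 71.685
Extra credit: 71.685 + 3 = 74.685
74.685 is ≥ 72 and < 76 → C

C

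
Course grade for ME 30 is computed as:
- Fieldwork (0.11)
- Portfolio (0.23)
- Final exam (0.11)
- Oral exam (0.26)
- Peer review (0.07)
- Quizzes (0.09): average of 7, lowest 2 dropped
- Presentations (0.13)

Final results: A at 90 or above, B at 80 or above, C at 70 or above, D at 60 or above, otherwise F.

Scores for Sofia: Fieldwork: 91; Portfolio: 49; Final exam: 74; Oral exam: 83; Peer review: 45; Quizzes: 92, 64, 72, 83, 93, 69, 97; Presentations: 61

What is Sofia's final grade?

Quizzes: drop 64, 69 → average of remaining 5 = 437/5 = 87.4
Weighted total:
  Fieldwork 91 × 0.11 = 10.01
  Portfolio 49 × 0.23 = 11.27
  Final exam 74 × 0.11 = 8.14
  Oral exam 83 × 0.26 = 21.58
  Peer review 45 × 0.07 = 3.15
  Quizzes 87.4 × 0.09 = 7.866
  Presentations 61 × 0.13 = 7.93
Sum = 69.946
69.946 is ≥ 60 and < 70 → D

D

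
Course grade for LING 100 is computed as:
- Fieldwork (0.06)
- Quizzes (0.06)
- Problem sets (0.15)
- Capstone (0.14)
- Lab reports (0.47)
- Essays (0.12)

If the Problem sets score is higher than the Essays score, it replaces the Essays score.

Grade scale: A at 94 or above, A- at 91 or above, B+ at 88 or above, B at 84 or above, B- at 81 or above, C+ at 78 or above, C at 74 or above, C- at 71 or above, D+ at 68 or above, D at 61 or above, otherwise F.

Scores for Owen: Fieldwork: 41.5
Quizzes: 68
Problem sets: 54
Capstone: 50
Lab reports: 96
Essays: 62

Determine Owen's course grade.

Problem sets (54) ≤ Essays (62), so Essays stays at 62.
Weighted total:
  Fieldwork 41.5 × 0.06 = 2.49
  Quizzes 68 × 0.06 = 4.08
  Problem sets 54 × 0.15 = 8.1
  Capstone 50 × 0.14 = 7
  Lab reports 96 × 0.47 = 45.12
  Essays 62 × 0.12 = 7.44
Sum = 74.23
74.23 is ≥ 74 and < 78 → C

C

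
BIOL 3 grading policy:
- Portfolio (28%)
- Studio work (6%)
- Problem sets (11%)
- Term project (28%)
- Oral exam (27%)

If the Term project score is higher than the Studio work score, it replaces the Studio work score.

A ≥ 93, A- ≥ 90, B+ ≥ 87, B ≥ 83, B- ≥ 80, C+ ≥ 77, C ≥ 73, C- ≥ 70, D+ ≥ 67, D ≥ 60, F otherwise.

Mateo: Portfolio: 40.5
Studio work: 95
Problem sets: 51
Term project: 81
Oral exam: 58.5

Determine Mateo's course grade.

D

Term project (81) ≤ Studio work (95), so Studio work stays at 95.
Weighted total:
  Portfolio 40.5 × 0.28 = 11.34
  Studio work 95 × 0.06 = 5.7
  Problem sets 51 × 0.11 = 5.61
  Term project 81 × 0.28 = 22.68
  Oral exam 58.5 × 0.27 = 15.795
Sum = 61.125
61.125 is ≥ 60 and < 67 → D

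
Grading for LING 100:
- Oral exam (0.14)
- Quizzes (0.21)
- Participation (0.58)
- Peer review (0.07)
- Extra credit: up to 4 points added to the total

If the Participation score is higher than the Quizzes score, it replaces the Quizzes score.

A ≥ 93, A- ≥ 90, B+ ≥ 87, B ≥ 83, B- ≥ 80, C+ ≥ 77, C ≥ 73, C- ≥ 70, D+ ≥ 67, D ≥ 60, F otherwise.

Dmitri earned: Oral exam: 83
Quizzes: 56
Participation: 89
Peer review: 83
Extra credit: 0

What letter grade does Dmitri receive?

B+

Participation (89) > Quizzes (56), so Quizzes counts as 89.
Weighted total:
  Oral exam 83 × 0.14 = 11.62
  Quizzes 89 × 0.21 = 18.69
  Participation 89 × 0.58 = 51.62
  Peer review 83 × 0.07 = 5.81
Sum = 87.74
Extra credit: 87.74 + 0 = 87.74
87.74 is ≥ 87 and < 90 → B+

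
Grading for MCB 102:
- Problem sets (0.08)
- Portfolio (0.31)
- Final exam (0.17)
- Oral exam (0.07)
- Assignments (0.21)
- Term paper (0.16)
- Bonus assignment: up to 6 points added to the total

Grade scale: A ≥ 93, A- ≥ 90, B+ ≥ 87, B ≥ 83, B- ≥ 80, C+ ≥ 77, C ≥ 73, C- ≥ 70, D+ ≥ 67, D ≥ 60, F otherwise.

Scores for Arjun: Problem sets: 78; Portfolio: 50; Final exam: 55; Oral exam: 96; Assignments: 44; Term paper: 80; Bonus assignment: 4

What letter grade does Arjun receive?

D

Weighted total:
  Problem sets 78 × 0.08 = 6.24
  Portfolio 50 × 0.31 = 15.5
  Final exam 55 × 0.17 = 9.35
  Oral exam 96 × 0.07 = 6.72
  Assignments 44 × 0.21 = 9.24
  Term paper 80 × 0.16 = 12.8
Sum = 59.85
Bonus assignment: 59.85 + 4 = 63.85
63.85 is ≥ 60 and < 67 → D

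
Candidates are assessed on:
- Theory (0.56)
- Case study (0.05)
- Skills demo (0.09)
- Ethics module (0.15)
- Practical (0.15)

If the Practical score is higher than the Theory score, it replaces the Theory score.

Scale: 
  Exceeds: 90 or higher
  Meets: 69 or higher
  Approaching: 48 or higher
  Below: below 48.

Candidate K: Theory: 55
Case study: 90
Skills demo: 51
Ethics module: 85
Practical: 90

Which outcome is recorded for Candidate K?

Practical (90) > Theory (55), so Theory counts as 90.
Weighted total:
  Theory 90 × 0.56 = 50.4
  Case study 90 × 0.05 = 4.5
  Skills demo 51 × 0.09 = 4.59
  Ethics module 85 × 0.15 = 12.75
  Practical 90 × 0.15 = 13.5
Sum = 85.74
85.74 is ≥ 69 and < 90 → Meets

Meets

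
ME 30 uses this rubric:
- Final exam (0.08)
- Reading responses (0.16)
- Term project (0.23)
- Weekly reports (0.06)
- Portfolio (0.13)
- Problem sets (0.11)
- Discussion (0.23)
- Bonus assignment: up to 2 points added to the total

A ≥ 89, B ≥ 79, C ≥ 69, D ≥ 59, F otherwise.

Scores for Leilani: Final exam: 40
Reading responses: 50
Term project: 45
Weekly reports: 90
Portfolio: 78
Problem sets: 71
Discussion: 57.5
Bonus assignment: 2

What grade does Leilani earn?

Weighted total:
  Final exam 40 × 0.08 = 3.2
  Reading responses 50 × 0.16 = 8
  Term project 45 × 0.23 = 10.35
  Weekly reports 90 × 0.06 = 5.4
  Portfolio 78 × 0.13 = 10.14
  Problem sets 71 × 0.11 = 7.81
  Discussion 57.5 × 0.23 = 13.225
Sum = 58.125
Bonus assignment: 58.125 + 2 = 60.125
60.125 is ≥ 59 and < 69 → D

D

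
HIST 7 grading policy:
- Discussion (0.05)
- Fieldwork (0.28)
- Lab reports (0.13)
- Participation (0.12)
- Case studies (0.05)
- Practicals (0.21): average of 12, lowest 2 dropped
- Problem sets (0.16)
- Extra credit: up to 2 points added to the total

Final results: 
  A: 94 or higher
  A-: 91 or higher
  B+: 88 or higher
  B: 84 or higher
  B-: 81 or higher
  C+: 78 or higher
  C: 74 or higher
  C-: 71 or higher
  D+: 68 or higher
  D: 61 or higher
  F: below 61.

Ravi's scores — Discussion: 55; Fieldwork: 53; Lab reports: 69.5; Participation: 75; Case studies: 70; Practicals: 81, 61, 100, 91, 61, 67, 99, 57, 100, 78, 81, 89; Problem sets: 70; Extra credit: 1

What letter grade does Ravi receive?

Practicals: drop 57, 61 → average of remaining 10 = 847/10 = 84.7
Weighted total:
  Discussion 55 × 0.05 = 2.75
  Fieldwork 53 × 0.28 = 14.84
  Lab reports 69.5 × 0.13 = 9.035
  Participation 75 × 0.12 = 9
  Case studies 70 × 0.05 = 3.5
  Practicals 84.7 × 0.21 = 17.787
  Problem sets 70 × 0.16 = 11.2
Sum = 68.112
Extra credit: 68.112 + 1 = 69.112
69.112 is ≥ 68 and < 71 → D+

D+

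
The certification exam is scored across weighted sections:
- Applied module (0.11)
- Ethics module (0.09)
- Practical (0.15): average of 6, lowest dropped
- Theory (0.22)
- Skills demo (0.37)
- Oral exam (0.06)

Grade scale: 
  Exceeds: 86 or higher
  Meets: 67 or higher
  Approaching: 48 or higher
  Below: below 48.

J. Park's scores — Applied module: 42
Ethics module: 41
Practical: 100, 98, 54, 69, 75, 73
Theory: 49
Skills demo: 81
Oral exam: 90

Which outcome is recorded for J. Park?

Approaching

Practical: drop 54 → average of remaining 5 = 415/5 = 83
Weighted total:
  Applied module 42 × 0.11 = 4.62
  Ethics module 41 × 0.09 = 3.69
  Practical 83 × 0.15 = 12.45
  Theory 49 × 0.22 = 10.78
  Skills demo 81 × 0.37 = 29.97
  Oral exam 90 × 0.06 = 5.4
Sum = 66.91
66.91 is ≥ 48 and < 67 → Approaching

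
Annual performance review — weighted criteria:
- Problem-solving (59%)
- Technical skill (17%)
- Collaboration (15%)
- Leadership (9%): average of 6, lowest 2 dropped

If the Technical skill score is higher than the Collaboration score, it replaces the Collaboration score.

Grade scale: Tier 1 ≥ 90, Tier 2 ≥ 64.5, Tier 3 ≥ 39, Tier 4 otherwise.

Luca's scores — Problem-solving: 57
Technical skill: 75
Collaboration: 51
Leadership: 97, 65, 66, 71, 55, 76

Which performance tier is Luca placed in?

Tier 2

Leadership: drop 55, 65 → average of remaining 4 = 310/4 = 77.5
Technical skill (75) > Collaboration (51), so Collaboration counts as 75.
Weighted total:
  Problem-solving 57 × 0.59 = 33.63
  Technical skill 75 × 0.17 = 12.75
  Collaboration 75 × 0.15 = 11.25
  Leadership 77.5 × 0.09 = 6.975
Sum = 64.605
64.605 is ≥ 64.5 and < 90 → Tier 2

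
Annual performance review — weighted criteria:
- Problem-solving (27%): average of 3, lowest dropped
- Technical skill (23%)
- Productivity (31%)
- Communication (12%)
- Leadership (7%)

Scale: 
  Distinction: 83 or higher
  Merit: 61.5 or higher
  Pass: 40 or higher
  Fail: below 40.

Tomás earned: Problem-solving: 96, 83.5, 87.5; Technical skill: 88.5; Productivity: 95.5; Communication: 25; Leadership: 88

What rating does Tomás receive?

Distinction

Problem-solving: drop 83.5 → average of remaining 2 = 183.5/2 = 91.75
Weighted total:
  Problem-solving 91.75 × 0.27 = 24.7725
  Technical skill 88.5 × 0.23 = 20.355
  Productivity 95.5 × 0.31 = 29.605
  Communication 25 × 0.12 = 3
  Leadership 88 × 0.07 = 6.16
Sum = 83.8925
83.8925 ≥ 83 → Distinction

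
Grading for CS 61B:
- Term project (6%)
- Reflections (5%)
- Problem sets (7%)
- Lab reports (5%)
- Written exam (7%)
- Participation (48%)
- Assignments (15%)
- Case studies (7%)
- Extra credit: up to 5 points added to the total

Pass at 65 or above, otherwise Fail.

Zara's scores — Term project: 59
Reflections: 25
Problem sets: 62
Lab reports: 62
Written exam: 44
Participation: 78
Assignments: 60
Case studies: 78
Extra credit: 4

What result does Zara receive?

Weighted total:
  Term project 59 × 0.06 = 3.54
  Reflections 25 × 0.05 = 1.25
  Problem sets 62 × 0.07 = 4.34
  Lab reports 62 × 0.05 = 3.1
  Written exam 44 × 0.07 = 3.08
  Participation 78 × 0.48 = 37.44
  Assignments 60 × 0.15 = 9
  Case studies 78 × 0.07 = 5.46
Sum = 67.21
Extra credit: 67.21 + 4 = 71.21
71.21 ≥ 65 → Pass

Pass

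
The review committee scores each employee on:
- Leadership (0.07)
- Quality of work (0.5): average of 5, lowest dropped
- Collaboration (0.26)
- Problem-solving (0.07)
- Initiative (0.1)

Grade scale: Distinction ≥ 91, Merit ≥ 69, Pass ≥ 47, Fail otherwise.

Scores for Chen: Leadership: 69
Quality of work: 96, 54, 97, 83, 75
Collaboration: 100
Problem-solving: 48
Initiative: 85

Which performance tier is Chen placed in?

Quality of work: drop 54 → average of remaining 4 = 351/4 = 87.75
Weighted total:
  Leadership 69 × 0.07 = 4.83
  Quality of work 87.75 × 0.5 = 43.875
  Collaboration 100 × 0.26 = 26
  Problem-solving 48 × 0.07 = 3.36
  Initiative 85 × 0.1 = 8.5
Sum = 86.565
86.565 is ≥ 69 and < 91 → Merit

Merit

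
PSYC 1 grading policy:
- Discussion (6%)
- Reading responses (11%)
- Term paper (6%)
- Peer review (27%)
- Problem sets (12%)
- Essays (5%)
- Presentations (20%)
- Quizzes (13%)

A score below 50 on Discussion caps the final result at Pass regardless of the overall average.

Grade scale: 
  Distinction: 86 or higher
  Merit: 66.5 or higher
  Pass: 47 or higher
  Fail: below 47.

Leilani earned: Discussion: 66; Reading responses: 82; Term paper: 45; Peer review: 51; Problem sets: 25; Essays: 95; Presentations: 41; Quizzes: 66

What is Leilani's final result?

Pass

Discussion score 66 ≥ 50: minimum met.
Weighted total:
  Discussion 66 × 0.06 = 3.96
  Reading responses 82 × 0.11 = 9.02
  Term paper 45 × 0.06 = 2.7
  Peer review 51 × 0.27 = 13.77
  Problem sets 25 × 0.12 = 3
  Essays 95 × 0.05 = 4.75
  Presentations 41 × 0.2 = 8.2
  Quizzes 66 × 0.13 = 8.58
Sum = 53.98
53.98 is ≥ 47 and < 66.5 → Pass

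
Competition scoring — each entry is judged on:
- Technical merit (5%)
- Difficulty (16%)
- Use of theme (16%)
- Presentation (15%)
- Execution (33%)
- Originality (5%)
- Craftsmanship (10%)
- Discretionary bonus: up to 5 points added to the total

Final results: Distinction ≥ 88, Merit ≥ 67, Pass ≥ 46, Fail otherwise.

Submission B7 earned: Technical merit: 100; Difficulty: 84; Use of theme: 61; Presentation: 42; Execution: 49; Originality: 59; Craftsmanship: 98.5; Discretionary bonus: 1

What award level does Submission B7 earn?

Weighted total:
  Technical merit 100 × 0.05 = 5
  Difficulty 84 × 0.16 = 13.44
  Use of theme 61 × 0.16 = 9.76
  Presentation 42 × 0.15 = 6.3
  Execution 49 × 0.33 = 16.17
  Originality 59 × 0.05 = 2.95
  Craftsmanship 98.5 × 0.1 = 9.85
Sum = 63.47
Discretionary bonus: 63.47 + 1 = 64.47
64.47 is ≥ 46 and < 67 → Pass

Pass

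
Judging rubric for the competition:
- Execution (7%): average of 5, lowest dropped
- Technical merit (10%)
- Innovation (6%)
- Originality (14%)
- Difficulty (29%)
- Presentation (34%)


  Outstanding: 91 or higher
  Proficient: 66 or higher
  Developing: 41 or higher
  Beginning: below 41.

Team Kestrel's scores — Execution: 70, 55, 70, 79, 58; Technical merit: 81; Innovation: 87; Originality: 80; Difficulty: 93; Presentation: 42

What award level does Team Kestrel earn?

Execution: drop 55 → average of remaining 4 = 277/4 = 69.25
Weighted total:
  Execution 69.25 × 0.07 = 4.8475
  Technical merit 81 × 0.1 = 8.1
  Innovation 87 × 0.06 = 5.22
  Originality 80 × 0.14 = 11.2
  Difficulty 93 × 0.29 = 26.97
  Presentation 42 × 0.34 = 14.28
Sum = 70.6175
70.6175 is ≥ 66 and < 91 → Proficient

Proficient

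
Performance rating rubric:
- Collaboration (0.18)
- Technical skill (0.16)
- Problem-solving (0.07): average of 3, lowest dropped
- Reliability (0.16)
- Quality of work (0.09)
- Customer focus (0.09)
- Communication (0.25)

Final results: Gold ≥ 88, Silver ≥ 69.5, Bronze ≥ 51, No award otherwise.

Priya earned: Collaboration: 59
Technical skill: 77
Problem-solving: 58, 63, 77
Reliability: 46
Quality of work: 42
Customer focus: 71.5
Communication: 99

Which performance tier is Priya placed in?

Silver

Problem-solving: drop 58 → average of remaining 2 = 140/2 = 70
Weighted total:
  Collaboration 59 × 0.18 = 10.62
  Technical skill 77 × 0.16 = 12.32
  Problem-solving 70 × 0.07 = 4.9
  Reliability 46 × 0.16 = 7.36
  Quality of work 42 × 0.09 = 3.78
  Customer focus 71.5 × 0.09 = 6.435
  Communication 99 × 0.25 = 24.75
Sum = 70.165
70.165 is ≥ 69.5 and < 88 → Silver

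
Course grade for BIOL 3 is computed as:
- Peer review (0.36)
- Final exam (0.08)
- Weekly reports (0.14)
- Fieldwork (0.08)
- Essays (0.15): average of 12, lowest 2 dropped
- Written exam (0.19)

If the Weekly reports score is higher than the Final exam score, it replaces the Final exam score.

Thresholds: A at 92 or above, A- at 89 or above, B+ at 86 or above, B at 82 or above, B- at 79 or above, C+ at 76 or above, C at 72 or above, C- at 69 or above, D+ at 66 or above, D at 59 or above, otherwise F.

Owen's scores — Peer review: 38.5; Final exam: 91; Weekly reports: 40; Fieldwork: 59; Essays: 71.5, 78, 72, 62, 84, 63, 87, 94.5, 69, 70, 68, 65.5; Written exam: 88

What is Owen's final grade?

Essays: drop 62, 63 → average of remaining 10 = 759.5/10 = 75.95
Weekly reports (40) ≤ Final exam (91), so Final exam stays at 91.
Weighted total:
  Peer review 38.5 × 0.36 = 13.86
  Final exam 91 × 0.08 = 7.28
  Weekly reports 40 × 0.14 = 5.6
  Fieldwork 59 × 0.08 = 4.72
  Essays 75.95 × 0.15 = 11.3925
  Written exam 88 × 0.19 = 16.72
Sum = 59.5725
59.5725 is ≥ 59 and < 66 → D

D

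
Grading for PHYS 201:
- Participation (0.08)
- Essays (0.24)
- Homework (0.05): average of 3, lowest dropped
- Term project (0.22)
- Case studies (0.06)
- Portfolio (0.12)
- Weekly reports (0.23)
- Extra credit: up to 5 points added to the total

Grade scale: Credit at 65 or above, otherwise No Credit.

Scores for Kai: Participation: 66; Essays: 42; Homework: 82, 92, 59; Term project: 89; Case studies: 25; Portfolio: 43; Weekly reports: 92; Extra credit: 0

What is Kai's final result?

Credit

Homework: drop 59 → average of remaining 2 = 174/2 = 87
Weighted total:
  Participation 66 × 0.08 = 5.28
  Essays 42 × 0.24 = 10.08
  Homework 87 × 0.05 = 4.35
  Term project 89 × 0.22 = 19.58
  Case studies 25 × 0.06 = 1.5
  Portfolio 43 × 0.12 = 5.16
  Weekly reports 92 × 0.23 = 21.16
Sum = 67.11
Extra credit: 67.11 + 0 = 67.11
67.11 ≥ 65 → Credit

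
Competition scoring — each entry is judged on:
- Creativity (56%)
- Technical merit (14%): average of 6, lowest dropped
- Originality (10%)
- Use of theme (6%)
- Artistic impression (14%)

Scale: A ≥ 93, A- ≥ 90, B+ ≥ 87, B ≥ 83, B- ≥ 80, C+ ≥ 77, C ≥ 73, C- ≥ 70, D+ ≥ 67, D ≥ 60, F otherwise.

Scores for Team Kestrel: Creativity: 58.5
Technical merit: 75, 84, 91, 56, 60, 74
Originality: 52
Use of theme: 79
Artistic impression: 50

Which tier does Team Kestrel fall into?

Technical merit: drop 56 → average of remaining 5 = 384/5 = 76.8
Weighted total:
  Creativity 58.5 × 0.56 = 32.76
  Technical merit 76.8 × 0.14 = 10.752
  Originality 52 × 0.1 = 5.2
  Use of theme 79 × 0.06 = 4.74
  Artistic impression 50 × 0.14 = 7
Sum = 60.452
60.452 is ≥ 60 and < 67 → D

D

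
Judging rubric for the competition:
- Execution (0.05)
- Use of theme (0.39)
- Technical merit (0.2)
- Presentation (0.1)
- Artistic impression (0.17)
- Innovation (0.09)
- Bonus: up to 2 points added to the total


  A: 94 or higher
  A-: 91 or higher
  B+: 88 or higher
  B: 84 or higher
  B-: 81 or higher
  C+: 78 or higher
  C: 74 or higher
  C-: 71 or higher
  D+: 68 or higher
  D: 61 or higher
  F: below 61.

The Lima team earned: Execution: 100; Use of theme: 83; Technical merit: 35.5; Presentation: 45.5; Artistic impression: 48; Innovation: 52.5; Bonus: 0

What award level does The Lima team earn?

D

Weighted total:
  Execution 100 × 0.05 = 5
  Use of theme 83 × 0.39 = 32.37
  Technical merit 35.5 × 0.2 = 7.1
  Presentation 45.5 × 0.1 = 4.55
  Artistic impression 48 × 0.17 = 8.16
  Innovation 52.5 × 0.09 = 4.725
Sum = 61.905
Bonus: 61.905 + 0 = 61.905
61.905 is ≥ 61 and < 68 → D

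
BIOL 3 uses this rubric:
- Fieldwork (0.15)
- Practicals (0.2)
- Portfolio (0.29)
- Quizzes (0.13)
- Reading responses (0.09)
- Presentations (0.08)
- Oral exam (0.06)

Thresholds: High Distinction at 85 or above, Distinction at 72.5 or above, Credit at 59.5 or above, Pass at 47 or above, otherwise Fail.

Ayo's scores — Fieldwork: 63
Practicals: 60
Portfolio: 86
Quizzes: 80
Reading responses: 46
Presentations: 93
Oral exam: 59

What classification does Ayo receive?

Weighted total:
  Fieldwork 63 × 0.15 = 9.45
  Practicals 60 × 0.2 = 12
  Portfolio 86 × 0.29 = 24.94
  Quizzes 80 × 0.13 = 10.4
  Reading responses 46 × 0.09 = 4.14
  Presentations 93 × 0.08 = 7.44
  Oral exam 59 × 0.06 = 3.54
Sum = 71.91
71.91 is ≥ 59.5 and < 72.5 → Credit

Credit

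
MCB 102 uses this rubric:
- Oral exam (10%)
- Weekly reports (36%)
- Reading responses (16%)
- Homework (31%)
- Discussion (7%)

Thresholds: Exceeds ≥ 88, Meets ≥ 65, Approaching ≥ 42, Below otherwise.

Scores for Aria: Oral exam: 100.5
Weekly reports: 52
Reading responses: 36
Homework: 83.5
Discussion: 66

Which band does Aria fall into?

Meets

Weighted total:
  Oral exam 100.5 × 0.1 = 10.05
  Weekly reports 52 × 0.36 = 18.72
  Reading responses 36 × 0.16 = 5.76
  Homework 83.5 × 0.31 = 25.885
  Discussion 66 × 0.07 = 4.62
Sum = 65.035
65.035 is ≥ 65 and < 88 → Meets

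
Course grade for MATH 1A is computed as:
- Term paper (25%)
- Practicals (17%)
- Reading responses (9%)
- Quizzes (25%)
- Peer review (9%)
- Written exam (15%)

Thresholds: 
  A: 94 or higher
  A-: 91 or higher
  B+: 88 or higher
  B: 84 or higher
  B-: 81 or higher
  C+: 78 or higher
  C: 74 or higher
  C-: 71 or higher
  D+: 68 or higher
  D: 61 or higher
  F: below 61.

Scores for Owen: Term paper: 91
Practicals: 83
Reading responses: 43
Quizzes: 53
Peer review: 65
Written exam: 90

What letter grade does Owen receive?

C-

Weighted total:
  Term paper 91 × 0.25 = 22.75
  Practicals 83 × 0.17 = 14.11
  Reading responses 43 × 0.09 = 3.87
  Quizzes 53 × 0.25 = 13.25
  Peer review 65 × 0.09 = 5.85
  Written exam 90 × 0.15 = 13.5
Sum = 73.33
73.33 is ≥ 71 and < 74 → C-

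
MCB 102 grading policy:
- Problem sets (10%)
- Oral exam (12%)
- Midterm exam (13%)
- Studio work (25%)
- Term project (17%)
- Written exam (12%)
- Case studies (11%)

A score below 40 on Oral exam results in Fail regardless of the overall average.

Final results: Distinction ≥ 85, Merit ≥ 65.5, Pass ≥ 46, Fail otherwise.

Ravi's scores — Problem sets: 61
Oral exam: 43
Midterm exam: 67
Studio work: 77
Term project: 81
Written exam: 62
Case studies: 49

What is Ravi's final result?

Merit

Oral exam score 43 ≥ 40: minimum met.
Weighted total:
  Problem sets 61 × 0.1 = 6.1
  Oral exam 43 × 0.12 = 5.16
  Midterm exam 67 × 0.13 = 8.71
  Studio work 77 × 0.25 = 19.25
  Term project 81 × 0.17 = 13.77
  Written exam 62 × 0.12 = 7.44
  Case studies 49 × 0.11 = 5.39
Sum = 65.82
65.82 is ≥ 65.5 and < 85 → Merit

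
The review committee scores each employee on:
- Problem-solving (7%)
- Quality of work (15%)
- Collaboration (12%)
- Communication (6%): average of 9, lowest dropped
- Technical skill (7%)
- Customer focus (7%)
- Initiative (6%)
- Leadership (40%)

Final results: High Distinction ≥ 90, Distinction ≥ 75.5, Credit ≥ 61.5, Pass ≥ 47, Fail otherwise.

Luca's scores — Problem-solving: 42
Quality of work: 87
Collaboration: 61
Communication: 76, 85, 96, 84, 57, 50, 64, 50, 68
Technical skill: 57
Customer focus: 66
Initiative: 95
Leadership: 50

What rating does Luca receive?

Credit

Communication: drop 50 → average of remaining 8 = 580/8 = 72.5
Weighted total:
  Problem-solving 42 × 0.07 = 2.94
  Quality of work 87 × 0.15 = 13.05
  Collaboration 61 × 0.12 = 7.32
  Communication 72.5 × 0.06 = 4.35
  Technical skill 57 × 0.07 = 3.99
  Customer focus 66 × 0.07 = 4.62
  Initiative 95 × 0.06 = 5.7
  Leadership 50 × 0.4 = 20
Sum = 61.97
61.97 is ≥ 61.5 and < 75.5 → Credit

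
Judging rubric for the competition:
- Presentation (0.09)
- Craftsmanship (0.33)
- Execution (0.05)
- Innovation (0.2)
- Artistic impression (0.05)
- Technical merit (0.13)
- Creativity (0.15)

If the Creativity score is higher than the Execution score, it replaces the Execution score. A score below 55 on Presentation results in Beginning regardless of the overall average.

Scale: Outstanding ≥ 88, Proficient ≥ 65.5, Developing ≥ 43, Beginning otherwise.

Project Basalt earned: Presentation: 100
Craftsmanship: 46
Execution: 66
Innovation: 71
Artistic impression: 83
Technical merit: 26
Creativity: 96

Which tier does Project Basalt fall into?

Creativity (96) > Execution (66), so Execution counts as 96.
Presentation score 100 ≥ 55: minimum met.
Weighted total:
  Presentation 100 × 0.09 = 9
  Craftsmanship 46 × 0.33 = 15.18
  Execution 96 × 0.05 = 4.8
  Innovation 71 × 0.2 = 14.2
  Artistic impression 83 × 0.05 = 4.15
  Technical merit 26 × 0.13 = 3.38
  Creativity 96 × 0.15 = 14.4
Sum = 65.11
65.11 is ≥ 43 and < 65.5 → Developing

Developing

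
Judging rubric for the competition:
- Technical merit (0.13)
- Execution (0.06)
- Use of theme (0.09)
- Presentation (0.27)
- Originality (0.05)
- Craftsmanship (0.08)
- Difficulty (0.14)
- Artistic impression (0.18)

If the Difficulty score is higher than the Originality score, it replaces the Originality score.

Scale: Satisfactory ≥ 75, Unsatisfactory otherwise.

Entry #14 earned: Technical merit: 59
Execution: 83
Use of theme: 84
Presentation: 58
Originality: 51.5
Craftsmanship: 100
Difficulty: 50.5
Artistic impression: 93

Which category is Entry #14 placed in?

Difficulty (50.5) ≤ Originality (51.5), so Originality stays at 51.5.
Weighted total:
  Technical merit 59 × 0.13 = 7.67
  Execution 83 × 0.06 = 4.98
  Use of theme 84 × 0.09 = 7.56
  Presentation 58 × 0.27 = 15.66
  Originality 51.5 × 0.05 = 2.575
  Craftsmanship 100 × 0.08 = 8
  Difficulty 50.5 × 0.14 = 7.07
  Artistic impression 93 × 0.18 = 16.74
Sum = 70.255
70.255 < 75 → Unsatisfactory

Unsatisfactory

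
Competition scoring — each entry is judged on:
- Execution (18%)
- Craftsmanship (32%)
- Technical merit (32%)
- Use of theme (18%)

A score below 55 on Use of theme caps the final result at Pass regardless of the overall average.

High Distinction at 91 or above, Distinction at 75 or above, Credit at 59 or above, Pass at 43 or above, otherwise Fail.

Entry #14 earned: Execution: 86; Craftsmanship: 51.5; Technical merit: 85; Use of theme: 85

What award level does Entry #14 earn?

Credit

Use of theme score 85 ≥ 55: minimum met.
Weighted total:
  Execution 86 × 0.18 = 15.48
  Craftsmanship 51.5 × 0.32 = 16.48
  Technical merit 85 × 0.32 = 27.2
  Use of theme 85 × 0.18 = 15.3
Sum = 74.46
74.46 is ≥ 59 and < 75 → Credit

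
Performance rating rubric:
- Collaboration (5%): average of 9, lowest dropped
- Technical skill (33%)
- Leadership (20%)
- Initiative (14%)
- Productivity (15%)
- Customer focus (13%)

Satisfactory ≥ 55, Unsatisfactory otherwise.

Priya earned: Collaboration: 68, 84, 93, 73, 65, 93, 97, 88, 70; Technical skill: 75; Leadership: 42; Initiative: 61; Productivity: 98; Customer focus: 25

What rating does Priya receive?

Collaboration: drop 65 → average of remaining 8 = 666/8 = 83.25
Weighted total:
  Collaboration 83.25 × 0.05 = 4.1625
  Technical skill 75 × 0.33 = 24.75
  Leadership 42 × 0.2 = 8.4
  Initiative 61 × 0.14 = 8.54
  Productivity 98 × 0.15 = 14.7
  Customer focus 25 × 0.13 = 3.25
Sum = 63.8025
63.8025 ≥ 55 → Satisfactory

Satisfactory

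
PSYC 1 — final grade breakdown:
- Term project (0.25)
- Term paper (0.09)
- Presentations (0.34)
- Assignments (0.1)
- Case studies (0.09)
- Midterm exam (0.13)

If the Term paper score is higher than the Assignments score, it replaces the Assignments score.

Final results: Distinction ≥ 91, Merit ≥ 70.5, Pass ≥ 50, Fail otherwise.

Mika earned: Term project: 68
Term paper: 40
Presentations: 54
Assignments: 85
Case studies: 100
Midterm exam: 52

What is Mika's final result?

Term paper (40) ≤ Assignments (85), so Assignments stays at 85.
Weighted total:
  Term project 68 × 0.25 = 17
  Term paper 40 × 0.09 = 3.6
  Presentations 54 × 0.34 = 18.36
  Assignments 85 × 0.1 = 8.5
  Case studies 100 × 0.09 = 9
  Midterm exam 52 × 0.13 = 6.76
Sum = 63.22
63.22 is ≥ 50 and < 70.5 → Pass

Pass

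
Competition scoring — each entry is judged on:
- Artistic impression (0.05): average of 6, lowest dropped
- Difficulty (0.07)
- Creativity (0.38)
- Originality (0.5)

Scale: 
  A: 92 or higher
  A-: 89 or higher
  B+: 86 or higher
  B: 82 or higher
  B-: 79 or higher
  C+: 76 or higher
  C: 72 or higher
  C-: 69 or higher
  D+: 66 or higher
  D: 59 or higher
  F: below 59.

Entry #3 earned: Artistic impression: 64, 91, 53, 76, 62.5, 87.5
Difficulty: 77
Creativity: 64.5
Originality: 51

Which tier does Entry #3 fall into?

D

Artistic impression: drop 53 → average of remaining 5 = 381/5 = 76.2
Weighted total:
  Artistic impression 76.2 × 0.05 = 3.81
  Difficulty 77 × 0.07 = 5.39
  Creativity 64.5 × 0.38 = 24.51
  Originality 51 × 0.5 = 25.5
Sum = 59.21
59.21 is ≥ 59 and < 66 → D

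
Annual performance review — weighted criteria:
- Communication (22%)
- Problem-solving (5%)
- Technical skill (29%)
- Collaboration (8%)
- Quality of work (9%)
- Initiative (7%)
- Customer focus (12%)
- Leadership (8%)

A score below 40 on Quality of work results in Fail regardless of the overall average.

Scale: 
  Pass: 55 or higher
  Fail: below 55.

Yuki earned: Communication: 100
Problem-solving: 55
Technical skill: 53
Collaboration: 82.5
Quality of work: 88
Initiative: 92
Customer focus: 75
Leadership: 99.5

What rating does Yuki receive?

Pass

Quality of work score 88 ≥ 40: minimum met.
Weighted total:
  Communication 100 × 0.22 = 22
  Problem-solving 55 × 0.05 = 2.75
  Technical skill 53 × 0.29 = 15.37
  Collaboration 82.5 × 0.08 = 6.6
  Quality of work 88 × 0.09 = 7.92
  Initiative 92 × 0.07 = 6.44
  Customer focus 75 × 0.12 = 9
  Leadership 99.5 × 0.08 = 7.96
Sum = 78.04
78.04 ≥ 55 → Pass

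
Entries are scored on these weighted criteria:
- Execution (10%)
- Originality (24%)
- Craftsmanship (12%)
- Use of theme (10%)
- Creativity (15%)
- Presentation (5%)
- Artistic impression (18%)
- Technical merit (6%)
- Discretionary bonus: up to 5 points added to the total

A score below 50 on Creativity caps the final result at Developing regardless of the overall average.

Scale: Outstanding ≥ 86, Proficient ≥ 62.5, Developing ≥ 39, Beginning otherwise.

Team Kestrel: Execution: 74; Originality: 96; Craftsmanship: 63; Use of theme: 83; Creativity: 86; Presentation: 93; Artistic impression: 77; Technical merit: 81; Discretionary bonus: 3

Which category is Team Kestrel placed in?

Creativity score 86 ≥ 50: minimum met.
Weighted total:
  Execution 74 × 0.1 = 7.4
  Originality 96 × 0.24 = 23.04
  Craftsmanship 63 × 0.12 = 7.56
  Use of theme 83 × 0.1 = 8.3
  Creativity 86 × 0.15 = 12.9
  Presentation 93 × 0.05 = 4.65
  Artistic impression 77 × 0.18 = 13.86
  Technical merit 81 × 0.06 = 4.86
Sum = 82.57
Discretionary bonus: 82.57 + 3 = 85.57
85.57 is ≥ 62.5 and < 86 → Proficient

Proficient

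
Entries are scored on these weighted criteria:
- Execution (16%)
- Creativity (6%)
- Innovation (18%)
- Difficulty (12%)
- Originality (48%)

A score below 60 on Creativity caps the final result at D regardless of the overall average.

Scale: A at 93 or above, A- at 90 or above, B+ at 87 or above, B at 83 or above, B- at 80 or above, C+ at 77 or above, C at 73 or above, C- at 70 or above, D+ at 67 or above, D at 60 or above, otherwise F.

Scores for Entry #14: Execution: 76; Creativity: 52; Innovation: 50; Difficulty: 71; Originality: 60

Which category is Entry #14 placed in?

Creativity score 52 < 60: minimum not met.
Weighted total:
  Execution 76 × 0.16 = 12.16
  Creativity 52 × 0.06 = 3.12
  Innovation 50 × 0.18 = 9
  Difficulty 71 × 0.12 = 8.52
  Originality 60 × 0.48 = 28.8
Sum = 61.6
61.6 would be D; cap at D applies → D.

D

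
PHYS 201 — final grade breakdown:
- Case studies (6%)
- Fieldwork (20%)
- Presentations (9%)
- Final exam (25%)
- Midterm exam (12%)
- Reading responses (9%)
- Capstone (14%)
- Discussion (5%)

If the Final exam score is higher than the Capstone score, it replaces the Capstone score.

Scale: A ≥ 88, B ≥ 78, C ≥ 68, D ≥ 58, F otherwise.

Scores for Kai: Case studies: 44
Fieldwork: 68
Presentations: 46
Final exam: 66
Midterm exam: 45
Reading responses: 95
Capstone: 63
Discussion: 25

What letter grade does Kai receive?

Final exam (66) > Capstone (63), so Capstone counts as 66.
Weighted total:
  Case studies 44 × 0.06 = 2.64
  Fieldwork 68 × 0.2 = 13.6
  Presentations 46 × 0.09 = 4.14
  Final exam 66 × 0.25 = 16.5
  Midterm exam 45 × 0.12 = 5.4
  Reading responses 95 × 0.09 = 8.55
  Capstone 66 × 0.14 = 9.24
  Discussion 25 × 0.05 = 1.25
Sum = 61.32
61.32 is ≥ 58 and < 68 → D

D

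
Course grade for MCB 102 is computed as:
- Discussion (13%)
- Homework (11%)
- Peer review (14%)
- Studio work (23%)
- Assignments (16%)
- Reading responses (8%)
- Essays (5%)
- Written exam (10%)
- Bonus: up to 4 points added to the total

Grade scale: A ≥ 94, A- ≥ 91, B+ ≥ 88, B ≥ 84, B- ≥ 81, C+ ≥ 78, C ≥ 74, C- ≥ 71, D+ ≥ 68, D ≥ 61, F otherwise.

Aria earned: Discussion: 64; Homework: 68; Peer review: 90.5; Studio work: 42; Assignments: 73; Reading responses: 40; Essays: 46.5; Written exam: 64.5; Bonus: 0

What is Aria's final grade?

D

Weighted total:
  Discussion 64 × 0.13 = 8.32
  Homework 68 × 0.11 = 7.48
  Peer review 90.5 × 0.14 = 12.67
  Studio work 42 × 0.23 = 9.66
  Assignments 73 × 0.16 = 11.68
  Reading responses 40 × 0.08 = 3.2
  Essays 46.5 × 0.05 = 2.325
  Written exam 64.5 × 0.1 = 6.45
Sum = 61.785
Bonus: 61.785 + 0 = 61.785
61.785 is ≥ 61 and < 68 → D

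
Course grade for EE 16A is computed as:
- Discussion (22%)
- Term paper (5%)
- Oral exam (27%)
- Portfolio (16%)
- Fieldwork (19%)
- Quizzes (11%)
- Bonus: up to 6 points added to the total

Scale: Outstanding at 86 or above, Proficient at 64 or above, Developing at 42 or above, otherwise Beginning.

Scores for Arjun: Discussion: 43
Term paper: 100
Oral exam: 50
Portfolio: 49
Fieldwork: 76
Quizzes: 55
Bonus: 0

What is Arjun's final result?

Developing

Weighted total:
  Discussion 43 × 0.22 = 9.46
  Term paper 100 × 0.05 = 5
  Oral exam 50 × 0.27 = 13.5
  Portfolio 49 × 0.16 = 7.84
  Fieldwork 76 × 0.19 = 14.44
  Quizzes 55 × 0.11 = 6.05
Sum = 56.29
Bonus: 56.29 + 0 = 56.29
56.29 is ≥ 42 and < 64 → Developing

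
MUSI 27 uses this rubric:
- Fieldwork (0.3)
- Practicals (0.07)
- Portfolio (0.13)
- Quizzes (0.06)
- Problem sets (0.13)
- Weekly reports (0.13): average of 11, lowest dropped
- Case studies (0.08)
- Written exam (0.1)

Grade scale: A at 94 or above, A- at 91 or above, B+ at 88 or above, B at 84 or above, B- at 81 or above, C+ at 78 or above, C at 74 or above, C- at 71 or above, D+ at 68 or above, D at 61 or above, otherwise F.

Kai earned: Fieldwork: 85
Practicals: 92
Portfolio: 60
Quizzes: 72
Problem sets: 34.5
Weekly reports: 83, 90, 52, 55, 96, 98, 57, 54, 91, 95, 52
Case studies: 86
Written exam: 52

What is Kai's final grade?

Weekly reports: drop 52 → average of remaining 10 = 771/10 = 77.1
Weighted total:
  Fieldwork 85 × 0.3 = 25.5
  Practicals 92 × 0.07 = 6.44
  Portfolio 60 × 0.13 = 7.8
  Quizzes 72 × 0.06 = 4.32
  Problem sets 34.5 × 0.13 = 4.485
  Weekly reports 77.1 × 0.13 = 10.023
  Case studies 86 × 0.08 = 6.88
  Written exam 52 × 0.1 = 5.2
Sum = 70.648
70.648 is ≥ 68 and < 71 → D+

D+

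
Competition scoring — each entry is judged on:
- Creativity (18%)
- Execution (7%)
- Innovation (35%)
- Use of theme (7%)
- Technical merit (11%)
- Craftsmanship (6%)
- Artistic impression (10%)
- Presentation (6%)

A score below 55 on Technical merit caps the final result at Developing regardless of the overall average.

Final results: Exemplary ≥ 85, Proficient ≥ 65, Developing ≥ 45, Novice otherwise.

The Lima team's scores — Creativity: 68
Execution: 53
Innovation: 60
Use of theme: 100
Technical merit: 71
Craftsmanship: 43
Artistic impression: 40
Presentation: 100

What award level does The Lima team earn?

Developing

Technical merit score 71 ≥ 55: minimum met.
Weighted total:
  Creativity 68 × 0.18 = 12.24
  Execution 53 × 0.07 = 3.71
  Innovation 60 × 0.35 = 21
  Use of theme 100 × 0.07 = 7
  Technical merit 71 × 0.11 = 7.81
  Craftsmanship 43 × 0.06 = 2.58
  Artistic impression 40 × 0.1 = 4
  Presentation 100 × 0.06 = 6
Sum = 64.34
64.34 is ≥ 45 and < 65 → Developing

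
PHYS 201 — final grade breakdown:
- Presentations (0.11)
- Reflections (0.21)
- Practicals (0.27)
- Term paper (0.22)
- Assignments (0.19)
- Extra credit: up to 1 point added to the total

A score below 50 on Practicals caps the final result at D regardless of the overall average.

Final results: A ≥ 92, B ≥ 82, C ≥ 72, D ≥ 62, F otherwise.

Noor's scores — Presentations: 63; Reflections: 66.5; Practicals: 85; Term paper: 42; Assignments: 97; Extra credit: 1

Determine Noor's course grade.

Practicals score 85 ≥ 50: minimum met.
Weighted total:
  Presentations 63 × 0.11 = 6.93
  Reflections 66.5 × 0.21 = 13.965
  Practicals 85 × 0.27 = 22.95
  Term paper 42 × 0.22 = 9.24
  Assignments 97 × 0.19 = 18.43
Sum = 71.515
Extra credit: 71.515 + 1 = 72.515
72.515 is ≥ 72 and < 82 → C

C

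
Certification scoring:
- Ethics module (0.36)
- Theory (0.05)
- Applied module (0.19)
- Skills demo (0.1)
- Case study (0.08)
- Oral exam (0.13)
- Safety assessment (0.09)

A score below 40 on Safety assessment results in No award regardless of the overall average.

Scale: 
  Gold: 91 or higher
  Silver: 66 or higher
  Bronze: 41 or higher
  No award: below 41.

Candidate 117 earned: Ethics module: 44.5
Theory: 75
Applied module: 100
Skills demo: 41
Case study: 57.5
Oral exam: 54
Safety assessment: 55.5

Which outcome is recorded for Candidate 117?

Bronze

Safety assessment score 55.5 ≥ 40: minimum met.
Weighted total:
  Ethics module 44.5 × 0.36 = 16.02
  Theory 75 × 0.05 = 3.75
  Applied module 100 × 0.19 = 19
  Skills demo 41 × 0.1 = 4.1
  Case study 57.5 × 0.08 = 4.6
  Oral exam 54 × 0.13 = 7.02
  Safety assessment 55.5 × 0.09 = 4.995
Sum = 59.485
59.485 is ≥ 41 and < 66 → Bronze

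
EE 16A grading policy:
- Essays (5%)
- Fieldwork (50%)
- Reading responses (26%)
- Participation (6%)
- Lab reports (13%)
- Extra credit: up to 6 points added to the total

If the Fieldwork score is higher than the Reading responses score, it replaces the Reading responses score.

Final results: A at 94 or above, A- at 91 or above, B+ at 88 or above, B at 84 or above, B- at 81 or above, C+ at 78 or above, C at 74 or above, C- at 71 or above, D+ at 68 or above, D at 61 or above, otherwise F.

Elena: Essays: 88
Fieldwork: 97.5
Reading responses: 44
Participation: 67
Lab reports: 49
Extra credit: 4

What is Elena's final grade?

A-

Fieldwork (97.5) > Reading responses (44), so Reading responses counts as 97.5.
Weighted total:
  Essays 88 × 0.05 = 4.4
  Fieldwork 97.5 × 0.5 = 48.75
  Reading responses 97.5 × 0.26 = 25.35
  Participation 67 × 0.06 = 4.02
  Lab reports 49 × 0.13 = 6.37
Sum = 88.89
Extra credit: 88.89 + 4 = 92.89
92.89 is ≥ 91 and < 94 → A-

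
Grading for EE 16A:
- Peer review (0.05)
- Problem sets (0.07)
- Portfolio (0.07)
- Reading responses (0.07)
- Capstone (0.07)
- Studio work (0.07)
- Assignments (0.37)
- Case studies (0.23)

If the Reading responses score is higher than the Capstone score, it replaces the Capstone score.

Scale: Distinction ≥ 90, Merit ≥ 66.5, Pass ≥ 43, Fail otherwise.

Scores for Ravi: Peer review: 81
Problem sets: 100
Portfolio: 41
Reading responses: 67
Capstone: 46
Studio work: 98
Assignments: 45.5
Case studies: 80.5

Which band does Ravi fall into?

Pass

Reading responses (67) > Capstone (46), so Capstone counts as 67.
Weighted total:
  Peer review 81 × 0.05 = 4.05
  Problem sets 100 × 0.07 = 7
  Portfolio 41 × 0.07 = 2.87
  Reading responses 67 × 0.07 = 4.69
  Capstone 67 × 0.07 = 4.69
  Studio work 98 × 0.07 = 6.86
  Assignments 45.5 × 0.37 = 16.835
  Case studies 80.5 × 0.23 = 18.515
Sum = 65.51
65.51 is ≥ 43 and < 66.5 → Pass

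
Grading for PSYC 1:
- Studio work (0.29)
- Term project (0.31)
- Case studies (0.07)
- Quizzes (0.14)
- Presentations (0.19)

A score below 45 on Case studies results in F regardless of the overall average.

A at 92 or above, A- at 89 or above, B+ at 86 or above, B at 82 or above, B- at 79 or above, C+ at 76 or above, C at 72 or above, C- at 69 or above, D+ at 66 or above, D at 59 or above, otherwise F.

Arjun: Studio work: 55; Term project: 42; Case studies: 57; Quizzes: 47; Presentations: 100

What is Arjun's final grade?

F

Case studies score 57 ≥ 45: minimum met.
Weighted total:
  Studio work 55 × 0.29 = 15.95
  Term project 42 × 0.31 = 13.02
  Case studies 57 × 0.07 = 3.99
  Quizzes 47 × 0.14 = 6.58
  Presentations 100 × 0.19 = 19
Sum = 58.54
58.54 < 59 → F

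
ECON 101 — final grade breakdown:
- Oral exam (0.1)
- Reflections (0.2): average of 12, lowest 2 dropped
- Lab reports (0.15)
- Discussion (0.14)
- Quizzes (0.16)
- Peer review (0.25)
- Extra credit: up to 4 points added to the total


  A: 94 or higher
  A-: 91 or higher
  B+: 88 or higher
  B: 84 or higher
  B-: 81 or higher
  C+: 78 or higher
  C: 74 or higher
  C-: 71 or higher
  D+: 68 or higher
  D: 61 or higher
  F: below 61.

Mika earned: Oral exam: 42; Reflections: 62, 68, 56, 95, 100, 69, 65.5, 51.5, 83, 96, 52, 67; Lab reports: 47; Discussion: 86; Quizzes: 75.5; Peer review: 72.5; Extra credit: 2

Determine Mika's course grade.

Reflections: drop 51.5, 52 → average of remaining 10 = 761.5/10 = 76.15
Weighted total:
  Oral exam 42 × 0.1 = 4.2
  Reflections 76.15 × 0.2 = 15.23
  Lab reports 47 × 0.15 = 7.05
  Discussion 86 × 0.14 = 12.04
  Quizzes 75.5 × 0.16 = 12.08
  Peer review 72.5 × 0.25 = 18.125
Sum = 68.725
Extra credit: 68.725 + 2 = 70.725
70.725 is ≥ 68 and < 71 → D+

D+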